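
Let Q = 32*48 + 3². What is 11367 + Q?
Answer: 12912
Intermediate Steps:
Q = 1545 (Q = 1536 + 9 = 1545)
11367 + Q = 11367 + 1545 = 12912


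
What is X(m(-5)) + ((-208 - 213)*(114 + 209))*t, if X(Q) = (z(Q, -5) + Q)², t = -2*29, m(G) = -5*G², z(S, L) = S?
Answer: 7949514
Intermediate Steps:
t = -58
X(Q) = 4*Q² (X(Q) = (Q + Q)² = (2*Q)² = 4*Q²)
X(m(-5)) + ((-208 - 213)*(114 + 209))*t = 4*(-5*(-5)²)² + ((-208 - 213)*(114 + 209))*(-58) = 4*(-5*25)² - 421*323*(-58) = 4*(-125)² - 135983*(-58) = 4*15625 + 7887014 = 62500 + 7887014 = 7949514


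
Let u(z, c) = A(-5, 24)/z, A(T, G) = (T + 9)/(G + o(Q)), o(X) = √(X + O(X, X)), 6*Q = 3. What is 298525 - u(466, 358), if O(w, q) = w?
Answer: 1738908123/5825 ≈ 2.9853e+5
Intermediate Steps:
Q = ½ (Q = (⅙)*3 = ½ ≈ 0.50000)
o(X) = √2*√X (o(X) = √(X + X) = √(2*X) = √2*√X)
A(T, G) = (9 + T)/(1 + G) (A(T, G) = (T + 9)/(G + √2*√(½)) = (9 + T)/(G + √2*(√2/2)) = (9 + T)/(G + 1) = (9 + T)/(1 + G))
u(z, c) = 4/(25*z) (u(z, c) = ((9 - 5)/(1 + 24))/z = (4/25)/z = ((1/25)*4)/z = 4/(25*z))
298525 - u(466, 358) = 298525 - 4/(25*466) = 298525 - 1*2/5825 = 298525 - 2/5825 = 1738908123/5825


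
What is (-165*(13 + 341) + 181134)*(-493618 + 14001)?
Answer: -58860516708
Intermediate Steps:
(-165*(13 + 341) + 181134)*(-493618 + 14001) = (-165*354 + 181134)*(-479617) = (-58410 + 181134)*(-479617) = 122724*(-479617) = -58860516708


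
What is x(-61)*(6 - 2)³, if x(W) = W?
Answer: -3904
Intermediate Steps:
x(-61)*(6 - 2)³ = -61*(6 - 2)³ = -61*4³ = -61*64 = -3904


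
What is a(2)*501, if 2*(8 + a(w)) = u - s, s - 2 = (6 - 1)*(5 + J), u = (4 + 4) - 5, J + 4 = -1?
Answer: -7515/2 ≈ -3757.5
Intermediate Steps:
J = -5 (J = -4 - 1 = -5)
u = 3 (u = 8 - 5 = 3)
s = 2 (s = 2 + (6 - 1)*(5 - 5) = 2 + 5*0 = 2 + 0 = 2)
a(w) = -15/2 (a(w) = -8 + (3 - 1*2)/2 = -8 + (3 - 2)/2 = -8 + (½)*1 = -8 + ½ = -15/2)
a(2)*501 = -15/2*501 = -7515/2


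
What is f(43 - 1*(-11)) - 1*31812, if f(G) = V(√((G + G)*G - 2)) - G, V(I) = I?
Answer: -31866 + √5830 ≈ -31790.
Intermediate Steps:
f(G) = √(-2 + 2*G²) - G (f(G) = √((G + G)*G - 2) - G = √((2*G)*G - 2) - G = √(2*G² - 2) - G = √(-2 + 2*G²) - G)
f(43 - 1*(-11)) - 1*31812 = (√(-2 + 2*(43 - 1*(-11))²) - (43 - 1*(-11))) - 1*31812 = (√(-2 + 2*(43 + 11)²) - (43 + 11)) - 31812 = (√(-2 + 2*54²) - 1*54) - 31812 = (√(-2 + 2*2916) - 54) - 31812 = (√(-2 + 5832) - 54) - 31812 = (√5830 - 54) - 31812 = (-54 + √5830) - 31812 = -31866 + √5830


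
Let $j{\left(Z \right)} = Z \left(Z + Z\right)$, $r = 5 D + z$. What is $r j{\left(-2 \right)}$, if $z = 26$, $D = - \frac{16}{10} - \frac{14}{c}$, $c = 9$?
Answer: $\frac{736}{9} \approx 81.778$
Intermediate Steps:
$D = - \frac{142}{45}$ ($D = - \frac{16}{10} - \frac{14}{9} = \left(-16\right) \frac{1}{10} - \frac{14}{9} = - \frac{8}{5} - \frac{14}{9} = - \frac{142}{45} \approx -3.1556$)
$r = \frac{92}{9}$ ($r = 5 \left(- \frac{142}{45}\right) + 26 = - \frac{142}{9} + 26 = \frac{92}{9} \approx 10.222$)
$j{\left(Z \right)} = 2 Z^{2}$ ($j{\left(Z \right)} = Z 2 Z = 2 Z^{2}$)
$r j{\left(-2 \right)} = \frac{92 \cdot 2 \left(-2\right)^{2}}{9} = \frac{92 \cdot 2 \cdot 4}{9} = \frac{92}{9} \cdot 8 = \frac{736}{9}$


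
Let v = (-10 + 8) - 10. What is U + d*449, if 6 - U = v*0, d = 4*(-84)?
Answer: -150858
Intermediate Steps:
d = -336
v = -12 (v = -2 - 10 = -12)
U = 6 (U = 6 - (-12)*0 = 6 - 1*0 = 6 + 0 = 6)
U + d*449 = 6 - 336*449 = 6 - 150864 = -150858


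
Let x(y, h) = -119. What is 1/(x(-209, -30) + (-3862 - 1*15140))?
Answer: -1/19121 ≈ -5.2299e-5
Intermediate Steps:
1/(x(-209, -30) + (-3862 - 1*15140)) = 1/(-119 + (-3862 - 1*15140)) = 1/(-119 + (-3862 - 15140)) = 1/(-119 - 19002) = 1/(-19121) = -1/19121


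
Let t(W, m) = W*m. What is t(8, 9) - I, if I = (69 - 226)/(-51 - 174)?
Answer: 16043/225 ≈ 71.302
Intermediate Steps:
I = 157/225 (I = -157/(-225) = -157*(-1/225) = 157/225 ≈ 0.69778)
t(8, 9) - I = 8*9 - 1*157/225 = 72 - 157/225 = 16043/225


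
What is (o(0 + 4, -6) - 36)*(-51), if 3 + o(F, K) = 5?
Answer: 1734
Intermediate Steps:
o(F, K) = 2 (o(F, K) = -3 + 5 = 2)
(o(0 + 4, -6) - 36)*(-51) = (2 - 36)*(-51) = -34*(-51) = 1734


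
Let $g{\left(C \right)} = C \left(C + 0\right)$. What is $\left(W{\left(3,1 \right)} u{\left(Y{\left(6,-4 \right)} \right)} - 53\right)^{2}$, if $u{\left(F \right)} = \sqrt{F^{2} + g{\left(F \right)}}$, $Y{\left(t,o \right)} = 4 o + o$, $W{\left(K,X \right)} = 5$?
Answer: $22809 - 10600 \sqrt{2} \approx 7818.3$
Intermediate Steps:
$Y{\left(t,o \right)} = 5 o$
$g{\left(C \right)} = C^{2}$ ($g{\left(C \right)} = C C = C^{2}$)
$u{\left(F \right)} = \sqrt{2} \sqrt{F^{2}}$ ($u{\left(F \right)} = \sqrt{F^{2} + F^{2}} = \sqrt{2 F^{2}} = \sqrt{2} \sqrt{F^{2}}$)
$\left(W{\left(3,1 \right)} u{\left(Y{\left(6,-4 \right)} \right)} - 53\right)^{2} = \left(5 \sqrt{2} \sqrt{\left(5 \left(-4\right)\right)^{2}} - 53\right)^{2} = \left(5 \sqrt{2} \sqrt{\left(-20\right)^{2}} - 53\right)^{2} = \left(5 \sqrt{2} \sqrt{400} - 53\right)^{2} = \left(5 \sqrt{2} \cdot 20 - 53\right)^{2} = \left(5 \cdot 20 \sqrt{2} - 53\right)^{2} = \left(100 \sqrt{2} - 53\right)^{2} = \left(-53 + 100 \sqrt{2}\right)^{2}$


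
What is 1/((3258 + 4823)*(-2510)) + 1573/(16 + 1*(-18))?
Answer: -7976411658/10141655 ≈ -786.50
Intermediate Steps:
1/((3258 + 4823)*(-2510)) + 1573/(16 + 1*(-18)) = -1/2510/8081 + 1573/(16 - 18) = (1/8081)*(-1/2510) + 1573/(-2) = -1/20283310 + 1573*(-½) = -1/20283310 - 1573/2 = -7976411658/10141655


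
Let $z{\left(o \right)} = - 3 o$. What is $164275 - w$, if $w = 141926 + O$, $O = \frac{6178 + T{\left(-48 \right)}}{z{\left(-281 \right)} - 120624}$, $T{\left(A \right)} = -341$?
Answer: $\frac{2676991406}{119781} \approx 22349.0$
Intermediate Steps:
$O = - \frac{5837}{119781}$ ($O = \frac{6178 - 341}{\left(-3\right) \left(-281\right) - 120624} = \frac{5837}{843 - 120624} = \frac{5837}{-119781} = 5837 \left(- \frac{1}{119781}\right) = - \frac{5837}{119781} \approx -0.048731$)
$w = \frac{17000032369}{119781}$ ($w = 141926 - \frac{5837}{119781} = \frac{17000032369}{119781} \approx 1.4193 \cdot 10^{5}$)
$164275 - w = 164275 - \frac{17000032369}{119781} = \frac{2676991406}{119781}$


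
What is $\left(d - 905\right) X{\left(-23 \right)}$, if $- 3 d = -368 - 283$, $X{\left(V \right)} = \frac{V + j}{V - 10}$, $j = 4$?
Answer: $- \frac{13072}{33} \approx -396.12$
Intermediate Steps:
$X{\left(V \right)} = \frac{4 + V}{-10 + V}$ ($X{\left(V \right)} = \frac{V + 4}{V - 10} = \frac{4 + V}{-10 + V}$)
$d = 217$ ($d = - \frac{-368 - 283}{3} = \left(- \frac{1}{3}\right) \left(-651\right) = 217$)
$\left(d - 905\right) X{\left(-23 \right)} = \left(217 - 905\right) \frac{4 - 23}{-10 - 23} = - 688 \frac{1}{-33} \left(-19\right) = - 688 \left(\left(- \frac{1}{33}\right) \left(-19\right)\right) = \left(-688\right) \frac{19}{33} = - \frac{13072}{33}$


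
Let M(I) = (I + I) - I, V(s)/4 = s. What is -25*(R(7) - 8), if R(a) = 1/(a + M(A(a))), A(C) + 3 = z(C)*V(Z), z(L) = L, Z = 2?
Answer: 2395/12 ≈ 199.58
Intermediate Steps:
V(s) = 4*s
A(C) = -3 + 8*C (A(C) = -3 + C*(4*2) = -3 + C*8 = -3 + 8*C)
M(I) = I (M(I) = 2*I - I = I)
R(a) = 1/(-3 + 9*a) (R(a) = 1/(a + (-3 + 8*a)) = 1/(-3 + 9*a))
-25*(R(7) - 8) = -25*(1/(3*(-1 + 3*7)) - 8) = -25*(1/(3*(-1 + 21)) - 8) = -25*((1/3)/20 - 8) = -25*((1/3)*(1/20) - 8) = -25*(1/60 - 8) = -25*(-479/60) = 2395/12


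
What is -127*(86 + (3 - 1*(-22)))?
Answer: -14097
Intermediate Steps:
-127*(86 + (3 - 1*(-22))) = -127*(86 + (3 + 22)) = -127*(86 + 25) = -127*111 = -14097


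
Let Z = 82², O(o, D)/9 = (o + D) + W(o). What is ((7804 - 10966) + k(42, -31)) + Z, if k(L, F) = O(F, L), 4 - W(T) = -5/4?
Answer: 14833/4 ≈ 3708.3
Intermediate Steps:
W(T) = 21/4 (W(T) = 4 - (-5)/4 = 4 - 1*(-5/4) = 4 + 5/4 = 21/4)
O(o, D) = 189/4 + 9*D + 9*o (O(o, D) = 9*((o + D) + 21/4) = 9*((D + o) + 21/4) = 9*(21/4 + D + o) = 189/4 + 9*D + 9*o)
k(L, F) = 189/4 + 9*F + 9*L (k(L, F) = 189/4 + 9*L + 9*F = 189/4 + 9*F + 9*L)
Z = 6724
((7804 - 10966) + k(42, -31)) + Z = ((7804 - 10966) + (189/4 + 9*(-31) + 9*42)) + 6724 = (-3162 + (189/4 - 279 + 378)) + 6724 = (-3162 + 585/4) + 6724 = -12063/4 + 6724 = 14833/4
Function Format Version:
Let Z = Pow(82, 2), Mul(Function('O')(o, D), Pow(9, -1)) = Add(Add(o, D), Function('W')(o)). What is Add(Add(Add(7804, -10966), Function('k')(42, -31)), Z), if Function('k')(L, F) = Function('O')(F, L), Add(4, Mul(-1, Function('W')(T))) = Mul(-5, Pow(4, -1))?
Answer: Rational(14833, 4) ≈ 3708.3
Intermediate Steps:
Function('W')(T) = Rational(21, 4) (Function('W')(T) = Add(4, Mul(-1, Mul(-5, Pow(4, -1)))) = Add(4, Mul(-1, Mul(-5, Rational(1, 4)))) = Add(4, Mul(-1, Rational(-5, 4))) = Add(4, Rational(5, 4)) = Rational(21, 4))
Function('O')(o, D) = Add(Rational(189, 4), Mul(9, D), Mul(9, o)) (Function('O')(o, D) = Mul(9, Add(Add(o, D), Rational(21, 4))) = Mul(9, Add(Add(D, o), Rational(21, 4))) = Mul(9, Add(Rational(21, 4), D, o)) = Add(Rational(189, 4), Mul(9, D), Mul(9, o)))
Function('k')(L, F) = Add(Rational(189, 4), Mul(9, F), Mul(9, L)) (Function('k')(L, F) = Add(Rational(189, 4), Mul(9, L), Mul(9, F)) = Add(Rational(189, 4), Mul(9, F), Mul(9, L)))
Z = 6724
Add(Add(Add(7804, -10966), Function('k')(42, -31)), Z) = Add(Add(Add(7804, -10966), Add(Rational(189, 4), Mul(9, -31), Mul(9, 42))), 6724) = Add(Add(-3162, Add(Rational(189, 4), -279, 378)), 6724) = Add(Add(-3162, Rational(585, 4)), 6724) = Add(Rational(-12063, 4), 6724) = Rational(14833, 4)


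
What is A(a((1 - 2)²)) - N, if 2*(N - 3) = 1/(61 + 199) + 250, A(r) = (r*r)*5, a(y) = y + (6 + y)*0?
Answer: -63961/520 ≈ -123.00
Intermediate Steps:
a(y) = y (a(y) = y + 0 = y)
A(r) = 5*r² (A(r) = r²*5 = 5*r²)
N = 66561/520 (N = 3 + (1/(61 + 199) + 250)/2 = 3 + (1/260 + 250)/2 = 3 + (½)*(65001/260) = 3 + 65001/520 = 66561/520 ≈ 128.00)
A(a((1 - 2)²)) - N = 5*((1 - 2)²)² - 1*66561/520 = 5*((-1)²)² - 66561/520 = 5*1² - 66561/520 = 5*1 - 66561/520 = 5 - 66561/520 = -63961/520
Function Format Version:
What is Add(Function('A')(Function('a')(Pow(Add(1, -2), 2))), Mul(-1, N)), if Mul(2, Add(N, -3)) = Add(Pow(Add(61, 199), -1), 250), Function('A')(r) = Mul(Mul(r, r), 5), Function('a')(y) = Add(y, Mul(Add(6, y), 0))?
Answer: Rational(-63961, 520) ≈ -123.00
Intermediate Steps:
Function('a')(y) = y (Function('a')(y) = Add(y, 0) = y)
Function('A')(r) = Mul(5, Pow(r, 2)) (Function('A')(r) = Mul(Pow(r, 2), 5) = Mul(5, Pow(r, 2)))
N = Rational(66561, 520) (N = Add(3, Mul(Rational(1, 2), Add(Pow(Add(61, 199), -1), 250))) = Add(3, Mul(Rational(1, 2), Add(Pow(260, -1), 250))) = Add(3, Mul(Rational(1, 2), Add(Rational(1, 260), 250))) = Add(3, Mul(Rational(1, 2), Rational(65001, 260))) = Add(3, Rational(65001, 520)) = Rational(66561, 520) ≈ 128.00)
Add(Function('A')(Function('a')(Pow(Add(1, -2), 2))), Mul(-1, N)) = Add(Mul(5, Pow(Pow(Add(1, -2), 2), 2)), Mul(-1, Rational(66561, 520))) = Add(Mul(5, Pow(Pow(-1, 2), 2)), Rational(-66561, 520)) = Add(Mul(5, Pow(1, 2)), Rational(-66561, 520)) = Add(Mul(5, 1), Rational(-66561, 520)) = Add(5, Rational(-66561, 520)) = Rational(-63961, 520)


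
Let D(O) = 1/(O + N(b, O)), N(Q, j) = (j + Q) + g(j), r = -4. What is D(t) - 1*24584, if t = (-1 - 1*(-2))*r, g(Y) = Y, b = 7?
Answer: -122921/5 ≈ -24584.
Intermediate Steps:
N(Q, j) = Q + 2*j (N(Q, j) = (j + Q) + j = (Q + j) + j = Q + 2*j)
t = -4 (t = (-1 - 1*(-2))*(-4) = (-1 + 2)*(-4) = 1*(-4) = -4)
D(O) = 1/(7 + 3*O) (D(O) = 1/(O + (7 + 2*O)) = 1/(7 + 3*O))
D(t) - 1*24584 = 1/(7 + 3*(-4)) - 1*24584 = 1/(7 - 12) - 24584 = 1/(-5) - 24584 = -⅕ - 24584 = -122921/5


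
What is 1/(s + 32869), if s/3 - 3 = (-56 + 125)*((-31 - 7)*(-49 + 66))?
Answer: -1/100844 ≈ -9.9163e-6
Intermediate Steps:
s = -133713 (s = 9 + 3*((-56 + 125)*((-31 - 7)*(-49 + 66))) = 9 + 3*(69*(-38*17)) = 9 + 3*(69*(-646)) = 9 + 3*(-44574) = 9 - 133722 = -133713)
1/(s + 32869) = 1/(-133713 + 32869) = 1/(-100844) = -1/100844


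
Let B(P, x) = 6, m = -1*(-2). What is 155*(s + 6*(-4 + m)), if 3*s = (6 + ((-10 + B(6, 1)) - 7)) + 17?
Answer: -1240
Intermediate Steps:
m = 2
s = 4 (s = ((6 + ((-10 + 6) - 7)) + 17)/3 = ((6 + (-4 - 7)) + 17)/3 = ((6 - 11) + 17)/3 = (-5 + 17)/3 = (⅓)*12 = 4)
155*(s + 6*(-4 + m)) = 155*(4 + 6*(-4 + 2)) = 155*(4 + 6*(-2)) = 155*(4 - 12) = 155*(-8) = -1240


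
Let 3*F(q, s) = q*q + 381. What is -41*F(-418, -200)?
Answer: -7179305/3 ≈ -2.3931e+6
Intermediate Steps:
F(q, s) = 127 + q²/3 (F(q, s) = (q*q + 381)/3 = (q² + 381)/3 = (381 + q²)/3 = 127 + q²/3)
-41*F(-418, -200) = -41*(127 + (⅓)*(-418)²) = -41*(127 + (⅓)*174724) = -41*(127 + 174724/3) = -41*175105/3 = -7179305/3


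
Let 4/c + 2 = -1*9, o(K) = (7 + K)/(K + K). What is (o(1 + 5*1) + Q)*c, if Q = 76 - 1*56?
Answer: -23/3 ≈ -7.6667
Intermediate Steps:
o(K) = (7 + K)/(2*K) (o(K) = (7 + K)/((2*K)) = (7 + K)*(1/(2*K)) = (7 + K)/(2*K))
c = -4/11 (c = 4/(-2 - 1*9) = 4/(-2 - 9) = 4/(-11) = 4*(-1/11) = -4/11 ≈ -0.36364)
Q = 20 (Q = 76 - 56 = 20)
(o(1 + 5*1) + Q)*c = ((7 + (1 + 5*1))/(2*(1 + 5*1)) + 20)*(-4/11) = ((7 + (1 + 5))/(2*(1 + 5)) + 20)*(-4/11) = ((½)*(7 + 6)/6 + 20)*(-4/11) = ((½)*(⅙)*13 + 20)*(-4/11) = (13/12 + 20)*(-4/11) = (253/12)*(-4/11) = -23/3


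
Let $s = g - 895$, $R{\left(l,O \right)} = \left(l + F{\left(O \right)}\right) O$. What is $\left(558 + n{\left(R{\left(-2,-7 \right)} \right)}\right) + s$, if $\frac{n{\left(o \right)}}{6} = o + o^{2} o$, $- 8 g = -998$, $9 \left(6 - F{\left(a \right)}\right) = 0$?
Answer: $- \frac{528369}{4} \approx -1.3209 \cdot 10^{5}$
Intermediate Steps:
$F{\left(a \right)} = 6$ ($F{\left(a \right)} = 6 - 0 = 6 + 0 = 6$)
$R{\left(l,O \right)} = O \left(6 + l\right)$ ($R{\left(l,O \right)} = \left(l + 6\right) O = \left(6 + l\right) O = O \left(6 + l\right)$)
$g = \frac{499}{4}$ ($g = \left(- \frac{1}{8}\right) \left(-998\right) = \frac{499}{4} \approx 124.75$)
$n{\left(o \right)} = 6 o + 6 o^{3}$ ($n{\left(o \right)} = 6 \left(o + o^{2} o\right) = 6 \left(o + o^{3}\right) = 6 o + 6 o^{3}$)
$s = - \frac{3081}{4}$ ($s = \frac{499}{4} - 895 = - \frac{3081}{4} \approx -770.25$)
$\left(558 + n{\left(R{\left(-2,-7 \right)} \right)}\right) + s = \left(558 + 6 \left(- 7 \left(6 - 2\right)\right) \left(1 + \left(- 7 \left(6 - 2\right)\right)^{2}\right)\right) - \frac{3081}{4} = \left(558 + 6 \left(\left(-7\right) 4\right) \left(1 + \left(\left(-7\right) 4\right)^{2}\right)\right) - \frac{3081}{4} = \left(558 + 6 \left(-28\right) \left(1 + \left(-28\right)^{2}\right)\right) - \frac{3081}{4} = \left(558 + 6 \left(-28\right) \left(1 + 784\right)\right) - \frac{3081}{4} = \left(558 + 6 \left(-28\right) 785\right) - \frac{3081}{4} = \left(558 - 131880\right) - \frac{3081}{4} = -131322 - \frac{3081}{4} = - \frac{528369}{4}$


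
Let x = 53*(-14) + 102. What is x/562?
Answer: -320/281 ≈ -1.1388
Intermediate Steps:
x = -640 (x = -742 + 102 = -640)
x/562 = -640/562 = -640*1/562 = -320/281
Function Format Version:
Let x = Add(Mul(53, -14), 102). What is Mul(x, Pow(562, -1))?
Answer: Rational(-320, 281) ≈ -1.1388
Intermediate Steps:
x = -640 (x = Add(-742, 102) = -640)
Mul(x, Pow(562, -1)) = Mul(-640, Pow(562, -1)) = Mul(-640, Rational(1, 562)) = Rational(-320, 281)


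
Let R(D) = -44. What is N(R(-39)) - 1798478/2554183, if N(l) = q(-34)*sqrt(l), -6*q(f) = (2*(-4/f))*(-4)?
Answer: -1798478/2554183 + 16*I*sqrt(11)/51 ≈ -0.70413 + 1.0405*I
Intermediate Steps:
q(f) = -16/(3*f) (q(f) = -2*(-4/f)*(-4)/6 = -(-8/f)*(-4)/6 = -16/(3*f))
N(l) = 8*sqrt(l)/51 (N(l) = (-16/3/(-34))*sqrt(l) = (-16/3*(-1/34))*sqrt(l) = 8*sqrt(l)/51)
N(R(-39)) - 1798478/2554183 = 8*sqrt(-44)/51 - 1798478/2554183 = 8*(2*I*sqrt(11))/51 - 1798478*1/2554183 = 16*I*sqrt(11)/51 - 1798478/2554183 = -1798478/2554183 + 16*I*sqrt(11)/51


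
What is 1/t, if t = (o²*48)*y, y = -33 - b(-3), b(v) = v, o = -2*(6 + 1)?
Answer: -1/282240 ≈ -3.5431e-6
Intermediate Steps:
o = -14 (o = -2*7 = -14)
y = -30 (y = -33 - 1*(-3) = -33 + 3 = -30)
t = -282240 (t = ((-14)²*48)*(-30) = (196*48)*(-30) = 9408*(-30) = -282240)
1/t = 1/(-282240) = -1/282240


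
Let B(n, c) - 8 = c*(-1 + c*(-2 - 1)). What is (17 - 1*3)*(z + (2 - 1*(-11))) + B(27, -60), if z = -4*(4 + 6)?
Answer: -11110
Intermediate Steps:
B(n, c) = 8 + c*(-1 - 3*c) (B(n, c) = 8 + c*(-1 + c*(-2 - 1)) = 8 + c*(-1 + c*(-3)) = 8 + c*(-1 - 3*c))
z = -40 (z = -4*10 = -40)
(17 - 1*3)*(z + (2 - 1*(-11))) + B(27, -60) = (17 - 1*3)*(-40 + (2 - 1*(-11))) + (8 - 1*(-60) - 3*(-60)²) = (17 - 3)*(-40 + (2 + 11)) + (8 + 60 - 3*3600) = 14*(-40 + 13) + (8 + 60 - 10800) = 14*(-27) - 10732 = -378 - 10732 = -11110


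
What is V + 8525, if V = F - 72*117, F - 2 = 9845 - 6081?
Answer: 3867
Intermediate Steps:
F = 3766 (F = 2 + (9845 - 6081) = 2 + 3764 = 3766)
V = -4658 (V = 3766 - 72*117 = 3766 - 1*8424 = 3766 - 8424 = -4658)
V + 8525 = -4658 + 8525 = 3867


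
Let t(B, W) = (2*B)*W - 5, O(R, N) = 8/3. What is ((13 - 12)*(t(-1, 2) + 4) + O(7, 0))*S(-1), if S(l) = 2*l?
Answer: 14/3 ≈ 4.6667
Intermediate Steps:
O(R, N) = 8/3 (O(R, N) = 8*(⅓) = 8/3)
t(B, W) = -5 + 2*B*W (t(B, W) = 2*B*W - 5 = -5 + 2*B*W)
((13 - 12)*(t(-1, 2) + 4) + O(7, 0))*S(-1) = ((13 - 12)*((-5 + 2*(-1)*2) + 4) + 8/3)*(2*(-1)) = (1*((-5 - 4) + 4) + 8/3)*(-2) = (1*(-9 + 4) + 8/3)*(-2) = (1*(-5) + 8/3)*(-2) = (-5 + 8/3)*(-2) = -7/3*(-2) = 14/3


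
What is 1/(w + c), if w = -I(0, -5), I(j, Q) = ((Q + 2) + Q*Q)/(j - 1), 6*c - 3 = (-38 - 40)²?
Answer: 2/2073 ≈ 0.00096478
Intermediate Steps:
c = 2029/2 (c = ½ + (-38 - 40)²/6 = ½ + (⅙)*(-78)² = ½ + (⅙)*6084 = ½ + 1014 = 2029/2 ≈ 1014.5)
I(j, Q) = (2 + Q + Q²)/(-1 + j) (I(j, Q) = ((2 + Q) + Q²)/(-1 + j) = (2 + Q + Q²)/(-1 + j))
w = 22 (w = -(2 - 5 + (-5)²)/(-1 + 0) = -(2 - 5 + 25)/(-1) = -(-1)*22 = -1*(-22) = 22)
1/(w + c) = 1/(22 + 2029/2) = 1/(2073/2) = 2/2073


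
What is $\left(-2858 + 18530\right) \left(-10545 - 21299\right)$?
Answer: $-499059168$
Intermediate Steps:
$\left(-2858 + 18530\right) \left(-10545 - 21299\right) = 15672 \left(-31844\right) = -499059168$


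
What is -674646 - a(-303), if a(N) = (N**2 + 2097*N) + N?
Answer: -130761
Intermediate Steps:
a(N) = N**2 + 2098*N
-674646 - a(-303) = -674646 - (-303)*(2098 - 303) = -674646 - (-303)*1795 = -674646 - 1*(-543885) = -674646 + 543885 = -130761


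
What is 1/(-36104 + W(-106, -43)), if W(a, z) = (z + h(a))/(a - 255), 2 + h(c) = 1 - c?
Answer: -361/13033606 ≈ -2.7698e-5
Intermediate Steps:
h(c) = -1 - c (h(c) = -2 + (1 - c) = -1 - c)
W(a, z) = (-1 + z - a)/(-255 + a) (W(a, z) = (z + (-1 - a))/(a - 255) = (-1 + z - a)/(-255 + a))
1/(-36104 + W(-106, -43)) = 1/(-36104 + (-1 - 43 - 1*(-106))/(-255 - 106)) = 1/(-36104 + (-1 - 43 + 106)/(-361)) = 1/(-36104 - 1/361*62) = 1/(-36104 - 62/361) = 1/(-13033606/361) = -361/13033606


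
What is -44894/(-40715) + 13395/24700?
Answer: 3482651/2117180 ≈ 1.6449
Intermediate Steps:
-44894/(-40715) + 13395/24700 = -44894*(-1/40715) + 13395*(1/24700) = 44894/40715 + 141/260 = 3482651/2117180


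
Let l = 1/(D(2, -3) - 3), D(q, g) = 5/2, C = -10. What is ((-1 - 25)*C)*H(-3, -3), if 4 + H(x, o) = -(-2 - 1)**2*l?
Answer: 3640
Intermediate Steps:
D(q, g) = 5/2 (D(q, g) = 5*(1/2) = 5/2)
l = -2 (l = 1/(5/2 - 3) = 1/(-1/2) = -2)
H(x, o) = 14 (H(x, o) = -4 - (-2 - 1)**2*(-2) = -4 - (-3)**2*(-2) = -4 - 9*(-2) = -4 - 1*(-18) = -4 + 18 = 14)
((-1 - 25)*C)*H(-3, -3) = ((-1 - 25)*(-10))*14 = -26*(-10)*14 = 260*14 = 3640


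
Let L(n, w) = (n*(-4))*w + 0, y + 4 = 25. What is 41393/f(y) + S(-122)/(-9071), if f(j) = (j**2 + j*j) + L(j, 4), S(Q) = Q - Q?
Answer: 41393/546 ≈ 75.811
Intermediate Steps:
y = 21 (y = -4 + 25 = 21)
S(Q) = 0
L(n, w) = -4*n*w (L(n, w) = (-4*n)*w + 0 = -4*n*w + 0 = -4*n*w)
f(j) = -16*j + 2*j**2 (f(j) = (j**2 + j*j) - 4*j*4 = (j**2 + j**2) - 16*j = 2*j**2 - 16*j = -16*j + 2*j**2)
41393/f(y) + S(-122)/(-9071) = 41393/((2*21*(-8 + 21))) + 0/(-9071) = 41393/((2*21*13)) + 0*(-1/9071) = 41393/546 + 0 = 41393/546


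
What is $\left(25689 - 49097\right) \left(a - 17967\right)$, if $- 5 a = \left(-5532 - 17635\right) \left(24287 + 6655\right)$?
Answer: $- \frac{16777531356432}{5} \approx -3.3555 \cdot 10^{12}$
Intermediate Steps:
$a = \frac{716833314}{5}$ ($a = - \frac{\left(-5532 - 17635\right) \left(24287 + 6655\right)}{5} = - \frac{\left(-23167\right) 30942}{5} = \left(- \frac{1}{5}\right) \left(-716833314\right) = \frac{716833314}{5} \approx 1.4337 \cdot 10^{8}$)
$\left(25689 - 49097\right) \left(a - 17967\right) = \left(25689 - 49097\right) \left(\frac{716833314}{5} - 17967\right) = \left(-23408\right) \frac{716743479}{5} = - \frac{16777531356432}{5}$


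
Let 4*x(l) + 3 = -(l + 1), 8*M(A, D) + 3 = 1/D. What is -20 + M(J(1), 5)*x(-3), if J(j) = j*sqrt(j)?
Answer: -1593/80 ≈ -19.913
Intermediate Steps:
J(j) = j**(3/2)
M(A, D) = -3/8 + 1/(8*D) (M(A, D) = -3/8 + (1/D)/8 = -3/8 + 1/(8*D))
x(l) = -1 - l/4 (x(l) = -3/4 + (-(l + 1))/4 = -3/4 + (-(1 + l))/4 = -3/4 + (-1 - l)/4 = -3/4 + (-1/4 - l/4) = -1 - l/4)
-20 + M(J(1), 5)*x(-3) = -20 + ((1/8)*(1 - 3*5)/5)*(-1 - 1/4*(-3)) = -20 + ((1/8)*(1/5)*(1 - 15))*(-1 + 3/4) = -20 + ((1/8)*(1/5)*(-14))*(-1/4) = -20 - 7/20*(-1/4) = -20 + 7/80 = -1593/80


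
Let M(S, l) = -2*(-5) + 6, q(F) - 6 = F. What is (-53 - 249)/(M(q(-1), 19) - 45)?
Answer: 302/29 ≈ 10.414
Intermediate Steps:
q(F) = 6 + F
M(S, l) = 16 (M(S, l) = 10 + 6 = 16)
(-53 - 249)/(M(q(-1), 19) - 45) = (-53 - 249)/(16 - 45) = -302/(-29) = -302*(-1/29) = 302/29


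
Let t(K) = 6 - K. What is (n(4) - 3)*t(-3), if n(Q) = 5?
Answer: 18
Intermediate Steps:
(n(4) - 3)*t(-3) = (5 - 3)*(6 - 1*(-3)) = 2*(6 + 3) = 2*9 = 18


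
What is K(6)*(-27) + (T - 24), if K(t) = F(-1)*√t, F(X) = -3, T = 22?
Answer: -2 + 81*√6 ≈ 196.41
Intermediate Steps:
K(t) = -3*√t
K(6)*(-27) + (T - 24) = -3*√6*(-27) + (22 - 24) = 81*√6 - 2 = -2 + 81*√6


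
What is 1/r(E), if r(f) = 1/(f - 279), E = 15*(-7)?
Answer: -384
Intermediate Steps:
E = -105
r(f) = 1/(-279 + f)
1/r(E) = 1/(1/(-279 - 105)) = 1/(1/(-384)) = 1/(-1/384) = -384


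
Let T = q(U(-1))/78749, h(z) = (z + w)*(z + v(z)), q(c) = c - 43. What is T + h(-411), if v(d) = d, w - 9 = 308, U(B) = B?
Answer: 553161608/7159 ≈ 77268.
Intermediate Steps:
w = 317 (w = 9 + 308 = 317)
q(c) = -43 + c
h(z) = 2*z*(317 + z) (h(z) = (z + 317)*(z + z) = (317 + z)*(2*z) = 2*z*(317 + z))
T = -4/7159 (T = (-43 - 1)/78749 = -44*1/78749 = -4/7159 ≈ -0.00055874)
T + h(-411) = -4/7159 + 2*(-411)*(317 - 411) = -4/7159 + 2*(-411)*(-94) = -4/7159 + 77268 = 553161608/7159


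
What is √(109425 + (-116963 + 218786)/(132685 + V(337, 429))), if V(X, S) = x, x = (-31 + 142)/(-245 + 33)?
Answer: 9*√1068923276031003189/28129109 ≈ 330.80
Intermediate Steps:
x = -111/212 (x = 111/(-212) = 111*(-1/212) = -111/212 ≈ -0.52359)
V(X, S) = -111/212
√(109425 + (-116963 + 218786)/(132685 + V(337, 429))) = √(109425 + (-116963 + 218786)/(132685 - 111/212)) = √(109425 + 101823/(28129109/212)) = √(109425 + 101823*(212/28129109)) = √(109425 + 21586476/28129109) = √(3078049338801/28129109) = 9*√1068923276031003189/28129109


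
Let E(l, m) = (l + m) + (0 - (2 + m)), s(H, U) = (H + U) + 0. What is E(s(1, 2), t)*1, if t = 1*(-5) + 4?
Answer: 1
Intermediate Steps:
t = -1 (t = -5 + 4 = -1)
s(H, U) = H + U
E(l, m) = -2 + l (E(l, m) = (l + m) + (0 + (-2 - m)) = (l + m) + (-2 - m) = -2 + l)
E(s(1, 2), t)*1 = (-2 + (1 + 2))*1 = (-2 + 3)*1 = 1*1 = 1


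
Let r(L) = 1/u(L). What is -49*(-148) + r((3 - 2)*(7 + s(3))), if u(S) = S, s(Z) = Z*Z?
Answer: 116033/16 ≈ 7252.1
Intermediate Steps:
s(Z) = Z²
r(L) = 1/L
-49*(-148) + r((3 - 2)*(7 + s(3))) = -49*(-148) + 1/((3 - 2)*(7 + 3²)) = 7252 + 1/(1*(7 + 9)) = 7252 + 1/(1*16) = 7252 + 1/16 = 116033/16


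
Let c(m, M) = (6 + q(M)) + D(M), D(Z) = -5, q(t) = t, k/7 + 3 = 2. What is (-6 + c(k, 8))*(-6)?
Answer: -18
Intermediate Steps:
k = -7 (k = -21 + 7*2 = -21 + 14 = -7)
c(m, M) = 1 + M (c(m, M) = (6 + M) - 5 = 1 + M)
(-6 + c(k, 8))*(-6) = (-6 + (1 + 8))*(-6) = (-6 + 9)*(-6) = 3*(-6) = -18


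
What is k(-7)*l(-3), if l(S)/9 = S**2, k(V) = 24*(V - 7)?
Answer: -27216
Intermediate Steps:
k(V) = -168 + 24*V (k(V) = 24*(-7 + V) = -168 + 24*V)
l(S) = 9*S**2
k(-7)*l(-3) = (-168 + 24*(-7))*(9*(-3)**2) = (-168 - 168)*(9*9) = -336*81 = -27216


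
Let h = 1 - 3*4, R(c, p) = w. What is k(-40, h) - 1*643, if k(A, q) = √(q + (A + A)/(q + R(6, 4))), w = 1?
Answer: -643 + I*√3 ≈ -643.0 + 1.732*I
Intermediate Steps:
R(c, p) = 1
h = -11 (h = 1 - 12 = -11)
k(A, q) = √(q + 2*A/(1 + q)) (k(A, q) = √(q + (A + A)/(q + 1)) = √(q + (2*A)/(1 + q)) = √(q + 2*A/(1 + q)))
k(-40, h) - 1*643 = √((2*(-40) - 11*(1 - 11))/(1 - 11)) - 1*643 = √((-80 - 11*(-10))/(-10)) - 643 = √(-(-80 + 110)/10) - 643 = √(-⅒*30) - 643 = √(-3) - 643 = I*√3 - 643 = -643 + I*√3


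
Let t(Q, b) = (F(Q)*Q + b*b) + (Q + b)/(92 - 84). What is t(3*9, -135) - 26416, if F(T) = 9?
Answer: -15923/2 ≈ -7961.5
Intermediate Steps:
t(Q, b) = b² + b/8 + 73*Q/8 (t(Q, b) = (9*Q + b*b) + (Q + b)/(92 - 84) = (9*Q + b²) + (Q + b)/8 = (b² + 9*Q) + (Q + b)*(⅛) = (b² + 9*Q) + (Q/8 + b/8) = b² + b/8 + 73*Q/8)
t(3*9, -135) - 26416 = ((-135)² + (⅛)*(-135) + 73*(3*9)/8) - 26416 = (18225 - 135/8 + (73/8)*27) - 26416 = (18225 - 135/8 + 1971/8) - 26416 = 36909/2 - 26416 = -15923/2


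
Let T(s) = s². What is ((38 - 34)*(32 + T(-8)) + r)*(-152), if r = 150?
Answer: -81168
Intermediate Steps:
((38 - 34)*(32 + T(-8)) + r)*(-152) = ((38 - 34)*(32 + (-8)²) + 150)*(-152) = (4*(32 + 64) + 150)*(-152) = (4*96 + 150)*(-152) = (384 + 150)*(-152) = 534*(-152) = -81168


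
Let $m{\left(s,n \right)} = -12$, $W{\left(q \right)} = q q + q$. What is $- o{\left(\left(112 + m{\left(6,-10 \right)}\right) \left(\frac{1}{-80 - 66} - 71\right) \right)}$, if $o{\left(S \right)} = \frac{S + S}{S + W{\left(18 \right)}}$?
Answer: $- \frac{259175}{123346} \approx -2.1012$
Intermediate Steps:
$W{\left(q \right)} = q + q^{2}$ ($W{\left(q \right)} = q^{2} + q = q + q^{2}$)
$o{\left(S \right)} = \frac{2 S}{342 + S}$ ($o{\left(S \right)} = \frac{S + S}{S + 18 \left(1 + 18\right)} = \frac{2 S}{S + 18 \cdot 19} = \frac{2 S}{S + 342} = \frac{2 S}{342 + S}$)
$- o{\left(\left(112 + m{\left(6,-10 \right)}\right) \left(\frac{1}{-80 - 66} - 71\right) \right)} = - \frac{2 \left(112 - 12\right) \left(\frac{1}{-80 - 66} - 71\right)}{342 + \left(112 - 12\right) \left(\frac{1}{-80 - 66} - 71\right)} = - \frac{2 \cdot 100 \left(\frac{1}{-146} - 71\right)}{342 + 100 \left(\frac{1}{-146} - 71\right)} = - \frac{2 \cdot 100 \left(- \frac{1}{146} - 71\right)}{342 + 100 \left(- \frac{1}{146} - 71\right)} = - \frac{2 \cdot 100 \left(- \frac{10367}{146}\right)}{342 + 100 \left(- \frac{10367}{146}\right)} = - \frac{2 \left(-518350\right)}{73 \left(342 - \frac{518350}{73}\right)} = - \frac{2 \left(-518350\right)}{73 \left(- \frac{493384}{73}\right)} = - \frac{2 \left(-518350\right) \left(-73\right)}{73 \cdot 493384} = \left(-1\right) \frac{259175}{123346} = - \frac{259175}{123346}$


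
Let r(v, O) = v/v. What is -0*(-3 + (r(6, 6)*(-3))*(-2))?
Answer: 0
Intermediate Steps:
r(v, O) = 1
-0*(-3 + (r(6, 6)*(-3))*(-2)) = -0*(-3 + (1*(-3))*(-2)) = -0*(-3 - 3*(-2)) = -0*(-3 + 6) = -0*3 = -1035*0 = 0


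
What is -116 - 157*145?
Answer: -22881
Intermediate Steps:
-116 - 157*145 = -116 - 22765 = -22881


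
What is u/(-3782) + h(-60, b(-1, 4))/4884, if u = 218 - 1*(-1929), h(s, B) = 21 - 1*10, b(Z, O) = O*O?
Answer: -474743/839604 ≈ -0.56544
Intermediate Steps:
b(Z, O) = O**2
h(s, B) = 11 (h(s, B) = 21 - 10 = 11)
u = 2147 (u = 218 + 1929 = 2147)
u/(-3782) + h(-60, b(-1, 4))/4884 = 2147/(-3782) + 11/4884 = 2147*(-1/3782) + 11*(1/4884) = -2147/3782 + 1/444 = -474743/839604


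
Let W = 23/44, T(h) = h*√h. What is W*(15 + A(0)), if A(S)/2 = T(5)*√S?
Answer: 345/44 ≈ 7.8409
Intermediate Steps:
T(h) = h^(3/2)
A(S) = 10*√5*√S (A(S) = 2*(5^(3/2)*√S) = 2*((5*√5)*√S) = 2*(5*√5*√S) = 10*√5*√S)
W = 23/44 (W = 23*(1/44) = 23/44 ≈ 0.52273)
W*(15 + A(0)) = 23*(15 + 10*√5*√0)/44 = 23*(15 + 10*√5*0)/44 = 23*(15 + 0)/44 = (23/44)*15 = 345/44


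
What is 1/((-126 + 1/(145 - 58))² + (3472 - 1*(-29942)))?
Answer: 7569/373054087 ≈ 2.0289e-5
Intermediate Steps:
1/((-126 + 1/(145 - 58))² + (3472 - 1*(-29942))) = 1/((-126 + 1/87)² + (3472 + 29942)) = 1/((-126 + 1/87)² + 33414) = 1/((-10961/87)² + 33414) = 1/(120143521/7569 + 33414) = 1/(373054087/7569) = 7569/373054087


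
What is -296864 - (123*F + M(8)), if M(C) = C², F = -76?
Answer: -287580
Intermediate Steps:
-296864 - (123*F + M(8)) = -296864 - (123*(-76) + 8²) = -296864 - (-9348 + 64) = -296864 - 1*(-9284) = -296864 + 9284 = -287580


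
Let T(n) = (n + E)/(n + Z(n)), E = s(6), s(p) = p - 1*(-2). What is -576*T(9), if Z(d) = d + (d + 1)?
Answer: -2448/7 ≈ -349.71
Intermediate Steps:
s(p) = 2 + p (s(p) = p + 2 = 2 + p)
E = 8 (E = 2 + 6 = 8)
Z(d) = 1 + 2*d (Z(d) = d + (1 + d) = 1 + 2*d)
T(n) = (8 + n)/(1 + 3*n) (T(n) = (n + 8)/(n + (1 + 2*n)) = (8 + n)/(1 + 3*n))
-576*T(9) = -576*(8 + 9)/(1 + 3*9) = -576*17/(1 + 27) = -576*17/28 = -2448/7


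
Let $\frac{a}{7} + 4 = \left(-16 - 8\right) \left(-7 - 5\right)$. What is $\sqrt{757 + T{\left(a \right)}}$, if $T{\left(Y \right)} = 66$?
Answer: $\sqrt{823} \approx 28.688$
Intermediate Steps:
$a = 1988$ ($a = -28 + 7 \left(-16 - 8\right) \left(-7 - 5\right) = -28 + 7 \left(\left(-24\right) \left(-12\right)\right) = -28 + 7 \cdot 288 = -28 + 2016 = 1988$)
$\sqrt{757 + T{\left(a \right)}} = \sqrt{757 + 66} = \sqrt{823}$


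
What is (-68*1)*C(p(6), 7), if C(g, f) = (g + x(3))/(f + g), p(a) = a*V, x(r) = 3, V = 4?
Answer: -1836/31 ≈ -59.226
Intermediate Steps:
p(a) = 4*a (p(a) = a*4 = 4*a)
C(g, f) = (3 + g)/(f + g) (C(g, f) = (g + 3)/(f + g) = (3 + g)/(f + g))
(-68*1)*C(p(6), 7) = (-68*1)*((3 + 4*6)/(7 + 4*6)) = -68*(3 + 24)/(7 + 24) = -68*27/31 = -1836/31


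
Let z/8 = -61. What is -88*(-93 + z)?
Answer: 51128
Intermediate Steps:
z = -488 (z = 8*(-61) = -488)
-88*(-93 + z) = -88*(-93 - 488) = -88*(-581) = 51128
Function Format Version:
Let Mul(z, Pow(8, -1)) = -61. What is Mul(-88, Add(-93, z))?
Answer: 51128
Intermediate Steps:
z = -488 (z = Mul(8, -61) = -488)
Mul(-88, Add(-93, z)) = Mul(-88, Add(-93, -488)) = Mul(-88, -581) = 51128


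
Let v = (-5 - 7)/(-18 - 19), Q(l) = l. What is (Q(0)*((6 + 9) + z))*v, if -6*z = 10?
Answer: 0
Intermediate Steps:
z = -5/3 (z = -1/6*10 = -5/3 ≈ -1.6667)
v = 12/37 (v = -12/(-37) = -12*(-1/37) = 12/37 ≈ 0.32432)
(Q(0)*((6 + 9) + z))*v = (0*((6 + 9) - 5/3))*(12/37) = (0*(15 - 5/3))*(12/37) = (0*(40/3))*(12/37) = 0*(12/37) = 0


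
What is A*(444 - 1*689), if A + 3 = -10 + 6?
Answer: 1715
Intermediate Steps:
A = -7 (A = -3 + (-10 + 6) = -3 - 4 = -7)
A*(444 - 1*689) = -7*(444 - 1*689) = -7*(444 - 689) = -7*(-245) = 1715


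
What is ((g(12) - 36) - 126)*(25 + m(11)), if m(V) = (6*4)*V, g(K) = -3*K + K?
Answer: -53754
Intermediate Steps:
g(K) = -2*K
m(V) = 24*V
((g(12) - 36) - 126)*(25 + m(11)) = ((-2*12 - 36) - 126)*(25 + 24*11) = ((-24 - 36) - 126)*(25 + 264) = (-60 - 126)*289 = -186*289 = -53754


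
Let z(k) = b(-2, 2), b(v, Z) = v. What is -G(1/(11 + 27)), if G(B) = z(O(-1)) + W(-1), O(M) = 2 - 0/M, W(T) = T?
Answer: 3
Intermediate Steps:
O(M) = 2 (O(M) = 2 - 1*0 = 2 + 0 = 2)
z(k) = -2
G(B) = -3 (G(B) = -2 - 1 = -3)
-G(1/(11 + 27)) = -1*(-3) = 3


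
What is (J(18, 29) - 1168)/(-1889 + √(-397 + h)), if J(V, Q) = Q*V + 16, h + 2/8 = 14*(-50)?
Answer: 4760280/14277673 + 1260*I*√4389/14277673 ≈ 0.33341 + 0.0058465*I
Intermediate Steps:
h = -2801/4 (h = -¼ + 14*(-50) = -¼ - 700 = -2801/4 ≈ -700.25)
J(V, Q) = 16 + Q*V
(J(18, 29) - 1168)/(-1889 + √(-397 + h)) = ((16 + 29*18) - 1168)/(-1889 + √(-397 - 2801/4)) = ((16 + 522) - 1168)/(-1889 + √(-4389/4)) = (538 - 1168)/(-1889 + I*√4389/2) = -630/(-1889 + I*√4389/2)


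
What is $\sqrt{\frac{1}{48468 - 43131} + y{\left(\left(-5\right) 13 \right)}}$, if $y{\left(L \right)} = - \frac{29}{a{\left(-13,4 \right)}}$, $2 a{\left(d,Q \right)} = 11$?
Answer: $\frac{i \sqrt{2019096805}}{19569} \approx 2.2962 i$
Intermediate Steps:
$a{\left(d,Q \right)} = \frac{11}{2}$ ($a{\left(d,Q \right)} = \frac{1}{2} \cdot 11 = \frac{11}{2}$)
$y{\left(L \right)} = - \frac{58}{11}$ ($y{\left(L \right)} = - \frac{29}{\frac{11}{2}} = \left(-29\right) \frac{2}{11} = - \frac{58}{11}$)
$\sqrt{\frac{1}{48468 - 43131} + y{\left(\left(-5\right) 13 \right)}} = \sqrt{\frac{1}{48468 - 43131} - \frac{58}{11}} = \sqrt{\frac{1}{5337} - \frac{58}{11}} = \sqrt{- \frac{309535}{58707}} = \frac{i \sqrt{2019096805}}{19569}$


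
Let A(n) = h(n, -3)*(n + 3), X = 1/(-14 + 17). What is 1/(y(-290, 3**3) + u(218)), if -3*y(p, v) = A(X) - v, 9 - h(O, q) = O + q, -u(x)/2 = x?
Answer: -27/11879 ≈ -0.0022729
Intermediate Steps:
u(x) = -2*x
h(O, q) = 9 - O - q (h(O, q) = 9 - (O + q) = 9 + (-O - q) = 9 - O - q)
X = 1/3 ≈ 0.33333
A(n) = (3 + n)*(12 - n) (A(n) = (9 - n - 1*(-3))*(n + 3) = (9 - n + 3)*(3 + n) = (12 - n)*(3 + n) = (3 + n)*(12 - n))
y(p, v) = -350/27 + v/3 (y(p, v) = -(-(-12 + 1/3)*(3 + 1/3) - v)/3 = -(-1*(-35/3)*10/3 - v)/3 = -(350/9 - v)/3 = -350/27 + v/3)
1/(y(-290, 3**3) + u(218)) = 1/((-350/27 + (1/3)*3**3) - 2*218) = 1/((-350/27 + (1/3)*27) - 436) = 1/((-350/27 + 9) - 436) = 1/(-107/27 - 436) = 1/(-11879/27) = -27/11879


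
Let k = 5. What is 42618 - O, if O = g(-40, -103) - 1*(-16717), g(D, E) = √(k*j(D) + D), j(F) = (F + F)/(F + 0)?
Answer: 25901 - I*√30 ≈ 25901.0 - 5.4772*I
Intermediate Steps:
j(F) = 2 (j(F) = (2*F)/F = 2)
g(D, E) = √(10 + D) (g(D, E) = √(5*2 + D) = √(10 + D))
O = 16717 + I*√30 (O = √(10 - 40) - 1*(-16717) = √(-30) + 16717 = I*√30 + 16717 = 16717 + I*√30 ≈ 16717.0 + 5.4772*I)
42618 - O = 42618 - (16717 + I*√30) = 42618 + (-16717 - I*√30) = 25901 - I*√30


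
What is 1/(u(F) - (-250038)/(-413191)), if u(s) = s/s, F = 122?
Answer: 413191/163153 ≈ 2.5325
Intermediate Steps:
u(s) = 1
1/(u(F) - (-250038)/(-413191)) = 1/(1 - (-250038)/(-413191)) = 1/(1 - (-250038)*(-1)/413191) = 1/(1 - 1*250038/413191) = 1/(1 - 250038/413191) = 1/(163153/413191) = 413191/163153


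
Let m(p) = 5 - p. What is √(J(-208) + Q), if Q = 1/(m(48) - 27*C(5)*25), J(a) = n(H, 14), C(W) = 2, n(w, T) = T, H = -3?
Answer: √27164893/1393 ≈ 3.7416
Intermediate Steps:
J(a) = 14
Q = -1/1393 (Q = 1/((5 - 1*48) - 27*2*25) = 1/((5 - 48) - 54*25) = 1/(-43 - 1350) = 1/(-1393) = -1/1393 ≈ -0.00071787)
√(J(-208) + Q) = √(14 - 1/1393) = √(19501/1393) = √27164893/1393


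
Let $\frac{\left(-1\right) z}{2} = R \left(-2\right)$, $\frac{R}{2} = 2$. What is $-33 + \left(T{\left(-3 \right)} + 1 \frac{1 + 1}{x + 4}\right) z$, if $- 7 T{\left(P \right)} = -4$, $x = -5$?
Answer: $- \frac{391}{7} \approx -55.857$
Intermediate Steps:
$R = 4$ ($R = 2 \cdot 2 = 4$)
$T{\left(P \right)} = \frac{4}{7}$ ($T{\left(P \right)} = \left(- \frac{1}{7}\right) \left(-4\right) = \frac{4}{7}$)
$z = 16$ ($z = - 2 \cdot 4 \left(-2\right) = \left(-2\right) \left(-8\right) = 16$)
$-33 + \left(T{\left(-3 \right)} + 1 \frac{1 + 1}{x + 4}\right) z = -33 + \left(\frac{4}{7} + 1 \frac{1 + 1}{-5 + 4}\right) 16 = -33 + \left(\frac{4}{7} + 1 \frac{2}{-1}\right) 16 = -33 + \left(\frac{4}{7} + 1 \cdot 2 \left(-1\right)\right) 16 = -33 + \left(\frac{4}{7} + 1 \left(-2\right)\right) 16 = -33 + \left(\frac{4}{7} - 2\right) 16 = -33 - \frac{160}{7} = - \frac{391}{7}$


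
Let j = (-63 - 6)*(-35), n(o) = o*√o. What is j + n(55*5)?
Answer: 2415 + 1375*√11 ≈ 6975.4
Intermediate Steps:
n(o) = o^(3/2)
j = 2415 (j = -69*(-35) = 2415)
j + n(55*5) = 2415 + (55*5)^(3/2) = 2415 + 275^(3/2) = 2415 + 1375*√11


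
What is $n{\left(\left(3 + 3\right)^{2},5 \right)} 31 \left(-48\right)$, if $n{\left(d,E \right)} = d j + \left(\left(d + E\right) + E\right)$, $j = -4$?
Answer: $145824$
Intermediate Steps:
$n{\left(d,E \right)} = - 3 d + 2 E$ ($n{\left(d,E \right)} = d \left(-4\right) + \left(\left(d + E\right) + E\right) = - 4 d + \left(\left(E + d\right) + E\right) = - 4 d + \left(d + 2 E\right) = - 3 d + 2 E$)
$n{\left(\left(3 + 3\right)^{2},5 \right)} 31 \left(-48\right) = \left(- 3 \left(3 + 3\right)^{2} + 2 \cdot 5\right) 31 \left(-48\right) = \left(- 3 \cdot 6^{2} + 10\right) 31 \left(-48\right) = \left(\left(-3\right) 36 + 10\right) 31 \left(-48\right) = \left(-108 + 10\right) 31 \left(-48\right) = \left(-98\right) 31 \left(-48\right) = \left(-3038\right) \left(-48\right) = 145824$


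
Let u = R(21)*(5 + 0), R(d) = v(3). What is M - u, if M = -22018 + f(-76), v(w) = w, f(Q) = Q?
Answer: -22109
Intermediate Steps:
R(d) = 3
u = 15 (u = 3*(5 + 0) = 3*5 = 15)
M = -22094 (M = -22018 - 76 = -22094)
M - u = -22094 - 1*15 = -22094 - 15 = -22109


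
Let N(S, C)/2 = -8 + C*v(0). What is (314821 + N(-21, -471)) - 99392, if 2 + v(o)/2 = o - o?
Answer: 219181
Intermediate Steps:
v(o) = -4 (v(o) = -4 + 2*(o - o) = -4 + 2*0 = -4 + 0 = -4)
N(S, C) = -16 - 8*C (N(S, C) = 2*(-8 + C*(-4)) = 2*(-8 - 4*C) = -16 - 8*C)
(314821 + N(-21, -471)) - 99392 = (314821 + (-16 - 8*(-471))) - 99392 = (314821 + (-16 + 3768)) - 99392 = (314821 + 3752) - 99392 = 318573 - 99392 = 219181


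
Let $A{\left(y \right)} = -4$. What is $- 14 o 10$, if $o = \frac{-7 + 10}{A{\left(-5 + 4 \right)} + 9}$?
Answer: $-84$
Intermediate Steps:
$o = \frac{3}{5}$ ($o = \frac{-7 + 10}{-4 + 9} = \frac{3}{5} \approx 0.6$)
$- 14 o 10 = \left(-14\right) \frac{3}{5} \cdot 10 = \left(- \frac{42}{5}\right) 10 = -84$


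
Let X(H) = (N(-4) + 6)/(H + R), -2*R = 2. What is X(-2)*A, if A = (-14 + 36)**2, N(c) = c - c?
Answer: -968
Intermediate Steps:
R = -1 (R = -1/2*2 = -1)
N(c) = 0
X(H) = 6/(-1 + H) (X(H) = (0 + 6)/(H - 1) = 6/(-1 + H))
A = 484 (A = 22**2 = 484)
X(-2)*A = (6/(-1 - 2))*484 = (6/(-3))*484 = (6*(-1/3))*484 = -2*484 = -968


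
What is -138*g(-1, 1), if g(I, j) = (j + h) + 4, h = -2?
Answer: -414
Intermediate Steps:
g(I, j) = 2 + j (g(I, j) = (j - 2) + 4 = (-2 + j) + 4 = 2 + j)
-138*g(-1, 1) = -138*(2 + 1) = -138*3 = -414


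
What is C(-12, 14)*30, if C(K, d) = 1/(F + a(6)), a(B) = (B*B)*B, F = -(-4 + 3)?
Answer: 30/217 ≈ 0.13825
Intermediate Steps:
F = 1 (F = -1*(-1) = 1)
a(B) = B**3 (a(B) = B**2*B = B**3)
C(K, d) = 1/217 (C(K, d) = 1/(1 + 6**3) = 1/(1 + 216) = 1/217)
C(-12, 14)*30 = (1/217)*30 = 30/217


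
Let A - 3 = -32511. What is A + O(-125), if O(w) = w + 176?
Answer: -32457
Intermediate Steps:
O(w) = 176 + w
A = -32508 (A = 3 - 32511 = -32508)
A + O(-125) = -32508 + (176 - 125) = -32508 + 51 = -32457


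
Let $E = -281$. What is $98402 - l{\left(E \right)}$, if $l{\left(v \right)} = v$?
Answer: $98683$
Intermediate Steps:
$98402 - l{\left(E \right)} = 98402 - -281 = 98402 + 281 = 98683$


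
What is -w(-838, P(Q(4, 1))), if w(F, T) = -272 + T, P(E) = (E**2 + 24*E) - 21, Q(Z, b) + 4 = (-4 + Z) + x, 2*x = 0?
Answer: 373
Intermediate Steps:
x = 0 (x = (1/2)*0 = 0)
Q(Z, b) = -8 + Z (Q(Z, b) = -4 + ((-4 + Z) + 0) = -4 + (-4 + Z) = -8 + Z)
P(E) = -21 + E**2 + 24*E
-w(-838, P(Q(4, 1))) = -(-272 + (-21 + (-8 + 4)**2 + 24*(-8 + 4))) = -(-272 + (-21 + (-4)**2 + 24*(-4))) = -(-272 + (-21 + 16 - 96)) = -(-272 - 101) = -1*(-373) = 373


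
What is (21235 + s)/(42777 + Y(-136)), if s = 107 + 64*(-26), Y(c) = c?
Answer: 19678/42641 ≈ 0.46148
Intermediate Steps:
s = -1557 (s = 107 - 1664 = -1557)
(21235 + s)/(42777 + Y(-136)) = (21235 - 1557)/(42777 - 136) = 19678/42641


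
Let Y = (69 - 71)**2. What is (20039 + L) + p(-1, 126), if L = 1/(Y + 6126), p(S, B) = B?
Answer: 123611451/6130 ≈ 20165.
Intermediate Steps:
Y = 4 (Y = (-2)**2 = 4)
L = 1/6130 (L = 1/(4 + 6126) = 1/6130 ≈ 0.00016313)
(20039 + L) + p(-1, 126) = (20039 + 1/6130) + 126 = 122839071/6130 + 126 = 123611451/6130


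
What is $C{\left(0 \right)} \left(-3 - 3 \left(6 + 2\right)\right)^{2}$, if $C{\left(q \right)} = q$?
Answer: $0$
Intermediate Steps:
$C{\left(0 \right)} \left(-3 - 3 \left(6 + 2\right)\right)^{2} = 0 \left(-3 - 3 \left(6 + 2\right)\right)^{2} = 0 \left(-3 - 24\right)^{2} = 0 \left(-27\right)^{2} = 0 \cdot 729 = 0$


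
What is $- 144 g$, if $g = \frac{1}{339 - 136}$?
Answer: $- \frac{144}{203} \approx -0.70936$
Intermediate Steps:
$g = \frac{1}{203} \approx 0.0049261$
$- 144 g = \left(-144\right) \frac{1}{203} = - \frac{144}{203}$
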